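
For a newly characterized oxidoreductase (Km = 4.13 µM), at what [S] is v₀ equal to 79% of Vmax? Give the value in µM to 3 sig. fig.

15.5 µM

v/Vmax = [S]/(Km+[S]) = 0.79, so [S] = Km·0.79/(1 − 0.79) = 4.13 × 3.762.
[S] = 15.5 µM.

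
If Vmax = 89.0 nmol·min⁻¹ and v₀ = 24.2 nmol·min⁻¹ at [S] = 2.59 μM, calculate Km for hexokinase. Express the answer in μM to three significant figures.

From v = Vmax[S]/(Km+[S]), Km = [S](Vmax − v)/v.
Km = 2.59 × (89.0 − 24.2) / 24.2 = 167.8/24.2 = 6.94 μM.

6.94 μM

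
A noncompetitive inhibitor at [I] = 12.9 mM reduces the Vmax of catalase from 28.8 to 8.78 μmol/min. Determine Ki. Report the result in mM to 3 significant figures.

5.66 mM

Noncompetitive: Vmax,app = Vmax/α with α = 1 + [I]/Ki.
α = Vmax/Vmax,app = 28.8/8.78 = 3.280.
Ki = [I]/(α − 1) = 12.9/2.280 = 5.66 mM.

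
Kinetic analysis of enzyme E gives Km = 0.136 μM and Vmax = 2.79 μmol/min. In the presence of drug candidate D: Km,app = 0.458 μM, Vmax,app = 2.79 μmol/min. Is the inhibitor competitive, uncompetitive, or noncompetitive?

competitive

Km increases (0.136 → 0.458 μM) while Vmax is unchanged — the hallmark of competitive inhibition.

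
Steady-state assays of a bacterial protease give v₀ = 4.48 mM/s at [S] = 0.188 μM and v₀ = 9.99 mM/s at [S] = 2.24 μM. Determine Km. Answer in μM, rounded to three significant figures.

From v = Vmax[S]/(Km+[S]), each point gives Vmax = v(Km+[S])/[S].
Equating: 4.48(Km+0.188)/0.188 = 9.99(Km+2.24)/2.24.
23.83·Km + 4.48 = 4.460·Km + 9.99, so (23.83 − 4.460)·Km = 9.99 − 4.48.
Km = 5.510/19.37 = 0.284 μM; then Vmax = 4.48(0.284+0.188)/0.188 = 11.3 mM/s.

0.284 μM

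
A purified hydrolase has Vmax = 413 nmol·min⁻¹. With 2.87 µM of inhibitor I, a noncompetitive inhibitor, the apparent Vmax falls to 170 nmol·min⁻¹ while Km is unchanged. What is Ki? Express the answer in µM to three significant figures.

Noncompetitive: Vmax,app = Vmax/α with α = 1 + [I]/Ki.
α = Vmax/Vmax,app = 413/170 = 2.429.
Since α = 1 + [I]/Ki, [I]/Ki = 2.429 − 1 = 1.429 and Ki = 2.87/1.429 = 2.01 µM.

2.01 µM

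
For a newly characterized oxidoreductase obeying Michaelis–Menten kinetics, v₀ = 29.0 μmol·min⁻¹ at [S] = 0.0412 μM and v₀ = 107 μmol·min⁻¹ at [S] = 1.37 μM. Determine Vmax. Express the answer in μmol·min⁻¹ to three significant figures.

In reciprocal form, 1/v = (Km/Vmax)·(1/[S]) + 1/Vmax. The two points give (1/[S], 1/v) = (24.27, 0.03448) and (0.7299, 0.009346).
Slope = (0.03448 − 0.009346)/(24.27 − 0.7299) = 0.001068; intercept = 0.03448 − 0.001068×24.27 = 0.008566.
Vmax = 1/intercept = 117 μmol·min⁻¹; Km = slope × Vmax = 0.001068 × 117 = 0.125 μM.

117 μmol·min⁻¹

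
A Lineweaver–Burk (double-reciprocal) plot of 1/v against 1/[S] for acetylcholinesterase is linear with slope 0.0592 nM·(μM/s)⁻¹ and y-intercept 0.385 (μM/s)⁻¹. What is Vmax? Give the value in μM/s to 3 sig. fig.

The y-intercept of a Lineweaver–Burk plot equals 1/Vmax, so Vmax = 1/0.385 = 2.60 μM/s.

2.60 μM/s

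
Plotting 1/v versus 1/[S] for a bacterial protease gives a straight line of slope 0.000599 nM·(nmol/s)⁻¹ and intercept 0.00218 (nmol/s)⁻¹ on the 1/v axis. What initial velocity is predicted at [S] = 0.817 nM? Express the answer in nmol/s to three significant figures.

The y-intercept is 1/Vmax, so Vmax = 1/0.00218 = 459 nmol/s.
The slope is Km/Vmax, so Km = 0.000599 × 459 = 0.275 nM.
Then v = 459 × 0.817/(0.275 + 0.817) = 343 nmol/s.

343 nmol/s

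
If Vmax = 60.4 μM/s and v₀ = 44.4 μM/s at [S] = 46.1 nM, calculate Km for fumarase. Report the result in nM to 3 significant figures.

v/Vmax = 44.4/60.4 = 0.7351 = [S]/(Km+[S]).
So Km + [S] = [S]/0.7351 = 62.71 nM, giving Km = 62.71 − 46.1 = 16.6 nM.

16.6 nM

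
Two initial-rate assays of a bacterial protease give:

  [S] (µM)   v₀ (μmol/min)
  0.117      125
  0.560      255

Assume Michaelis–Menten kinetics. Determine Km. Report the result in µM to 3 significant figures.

In reciprocal form, 1/v = (Km/Vmax)·(1/[S]) + 1/Vmax. The two points give (1/[S], 1/v) = (8.547, 0.008000) and (1.786, 0.003922).
Slope = (0.008000 − 0.003922)/(8.547 − 1.786) = 0.0006032; intercept = 0.008000 − 0.0006032×8.547 = 0.002844.
Vmax = 1/intercept = 352 μmol/min; Km = slope × Vmax = 0.0006032 × 352 = 0.212 µM.

0.212 µM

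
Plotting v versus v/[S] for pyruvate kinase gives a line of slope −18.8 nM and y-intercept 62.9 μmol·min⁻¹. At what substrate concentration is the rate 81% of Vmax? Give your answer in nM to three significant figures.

80.1 nM

The Eadie–Hofstee slope gives Km = 18.8 nM (slope = −Km).
v/Vmax = [S]/(Km+[S]) = 0.81 ⇒ [S] = Km·0.81/(1−0.81) = 18.8 × 4.263 = 80.1 nM.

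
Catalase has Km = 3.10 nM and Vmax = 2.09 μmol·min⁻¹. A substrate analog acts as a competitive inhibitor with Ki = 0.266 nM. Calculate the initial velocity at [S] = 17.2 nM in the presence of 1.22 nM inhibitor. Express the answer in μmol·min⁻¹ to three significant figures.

α = 1 + [I]/Ki = 1 + 1.22/0.266 = 5.586.
For a competitive inhibitor, Vmax is unchanged and the apparent Km becomes α·Km: Km,app = 17.3 nM, Vmax,app = 2.09 μmol·min⁻¹.
v = Vmax,app·[S]/(Km,app + [S]) = 2.09 × 17.2/(17.3 + 17.2) = 1.04 μmol·min⁻¹.

1.04 μmol·min⁻¹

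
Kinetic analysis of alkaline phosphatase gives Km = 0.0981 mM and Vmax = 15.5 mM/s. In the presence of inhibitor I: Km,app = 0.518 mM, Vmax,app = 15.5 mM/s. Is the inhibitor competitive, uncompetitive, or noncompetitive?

Km increases (0.0981 → 0.518 mM) while Vmax is unchanged — the hallmark of competitive inhibition.

competitive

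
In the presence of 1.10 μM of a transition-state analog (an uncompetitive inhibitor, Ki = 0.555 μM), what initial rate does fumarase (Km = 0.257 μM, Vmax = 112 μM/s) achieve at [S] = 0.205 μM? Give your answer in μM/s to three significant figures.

26.4 μM/s

With α = 1 + [I]/Ki = 1 + 1.10/0.555 = 2.982, the uncompetitive rate law is v = (Vmax/α)·[S] / (Km/α + [S]).
v = (112/2.982)×0.205 / (0.257/2.982 + 0.205) = 7.700/0.2912 = 26.4 μM/s.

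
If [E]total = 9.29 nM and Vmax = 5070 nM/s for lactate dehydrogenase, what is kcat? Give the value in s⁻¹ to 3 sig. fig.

kcat = Vmax/[E]total = 5070 nM/s / 9.29 nM = 546 s⁻¹.

546 s⁻¹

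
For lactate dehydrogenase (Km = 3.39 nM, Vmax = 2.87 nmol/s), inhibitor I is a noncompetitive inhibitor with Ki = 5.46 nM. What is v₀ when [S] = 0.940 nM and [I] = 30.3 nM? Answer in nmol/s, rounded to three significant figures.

α = 1 + [I]/Ki = 1 + 30.3/5.46 = 6.549.
For a noncompetitive inhibitor, Vmax is reduced to Vmax/α while Km is unchanged: Km,app = 3.39 nM, Vmax,app = 0.438 nmol/s.
v = Vmax,app·[S]/(Km,app + [S]) = 0.438 × 0.940/(3.39 + 0.940) = 0.0951 nmol/s.

0.0951 nmol/s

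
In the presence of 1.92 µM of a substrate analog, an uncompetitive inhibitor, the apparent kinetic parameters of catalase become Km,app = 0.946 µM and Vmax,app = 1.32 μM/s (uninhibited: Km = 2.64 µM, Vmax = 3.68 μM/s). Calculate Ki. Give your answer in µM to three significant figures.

1.07 µM

Uncompetitive: Vmax,app = Vmax/α (and Km,app = Km/α) with α = 1 + [I]/Ki.
α = Vmax/Vmax,app = 3.68/1.32 = 2.788.
Since α = 1 + [I]/Ki, [I]/Ki = 2.788 − 1 = 1.788 and Ki = 1.92/1.788 = 1.07 µM.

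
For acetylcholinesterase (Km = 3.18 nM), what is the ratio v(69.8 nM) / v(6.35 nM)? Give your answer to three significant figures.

1.44

Since Vmax cancels, v₂/v₁ = [S]₂(Km+[S]₁) / [S]₁(Km+[S]₂).
= 69.8×(3.18+6.35) / (6.35×(3.18+69.8)) = 665.2/463.4 = 1.44.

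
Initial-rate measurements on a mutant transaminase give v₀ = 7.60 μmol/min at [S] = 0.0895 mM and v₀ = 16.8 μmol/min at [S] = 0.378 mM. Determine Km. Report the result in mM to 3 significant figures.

0.227 mM

In reciprocal form, 1/v = (Km/Vmax)·(1/[S]) + 1/Vmax. The two points give (1/[S], 1/v) = (11.17, 0.1316) and (2.646, 0.05952).
Slope = (0.1316 − 0.05952)/(11.17 − 2.646) = 0.008450; intercept = 0.1316 − 0.008450×11.17 = 0.03717.
Vmax = 1/intercept = 26.9 μmol/min; Km = slope × Vmax = 0.008450 × 26.9 = 0.227 mM.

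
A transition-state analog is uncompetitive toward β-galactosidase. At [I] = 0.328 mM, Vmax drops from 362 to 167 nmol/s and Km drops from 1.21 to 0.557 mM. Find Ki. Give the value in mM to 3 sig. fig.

0.281 mM

Uncompetitive: Vmax,app = Vmax/α (and Km,app = Km/α) with α = 1 + [I]/Ki.
α = Vmax/Vmax,app = 362/167 = 2.168.
Since α = 1 + [I]/Ki, [I]/Ki = 2.168 − 1 = 1.168 and Ki = 0.328/1.168 = 0.281 mM.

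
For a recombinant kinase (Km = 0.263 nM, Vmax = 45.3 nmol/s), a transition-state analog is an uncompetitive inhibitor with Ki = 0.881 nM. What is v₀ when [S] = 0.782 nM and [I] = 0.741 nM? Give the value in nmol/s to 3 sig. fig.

α = 1 + [I]/Ki = 1 + 0.741/0.881 = 1.841.
For an uncompetitive inhibitor, both parameters are divided by α, giving Vmax/α and Km/α: Km,app = 0.143 nM, Vmax,app = 24.6 nmol/s.
v = Vmax,app·[S]/(Km,app + [S]) = 24.6 × 0.782/(0.143 + 0.782) = 20.8 nmol/s.

20.8 nmol/s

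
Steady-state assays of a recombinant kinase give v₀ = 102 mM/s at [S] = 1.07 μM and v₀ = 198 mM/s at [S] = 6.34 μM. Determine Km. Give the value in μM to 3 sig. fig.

1.50 μM

From v = Vmax[S]/(Km+[S]), each point gives Vmax = v(Km+[S])/[S].
Equating: 102(Km+1.07)/1.07 = 198(Km+6.34)/6.34.
95.33·Km + 102 = 31.23·Km + 198, so (95.33 − 31.23)·Km = 198 − 102.
Km = 96.00/64.10 = 1.50 μM; then Vmax = 102(1.50+1.07)/1.07 = 245 mM/s.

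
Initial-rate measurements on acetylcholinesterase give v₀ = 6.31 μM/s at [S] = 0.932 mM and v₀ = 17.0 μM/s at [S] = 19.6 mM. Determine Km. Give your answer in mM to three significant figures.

1.81 mM

In reciprocal form, 1/v = (Km/Vmax)·(1/[S]) + 1/Vmax. The two points give (1/[S], 1/v) = (1.073, 0.1585) and (0.05102, 0.05882).
Slope = (0.1585 − 0.05882)/(1.073 − 0.05102) = 0.09752; intercept = 0.1585 − 0.09752×1.073 = 0.05385.
Vmax = 1/intercept = 18.6 μM/s; Km = slope × Vmax = 0.09752 × 18.6 = 1.81 mM.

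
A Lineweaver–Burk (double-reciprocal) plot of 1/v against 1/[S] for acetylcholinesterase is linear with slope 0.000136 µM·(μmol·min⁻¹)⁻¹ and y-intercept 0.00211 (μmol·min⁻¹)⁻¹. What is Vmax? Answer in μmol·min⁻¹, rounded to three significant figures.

The y-intercept of a Lineweaver–Burk plot equals 1/Vmax, so Vmax = 1/0.00211 = 474 μmol·min⁻¹.

474 μmol·min⁻¹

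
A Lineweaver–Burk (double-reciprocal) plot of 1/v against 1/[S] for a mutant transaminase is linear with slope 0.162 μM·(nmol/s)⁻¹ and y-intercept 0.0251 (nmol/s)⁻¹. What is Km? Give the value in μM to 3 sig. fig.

y-intercept = 1/Vmax ⇒ Vmax = 39.8 nmol/s; slope = Km/Vmax ⇒ Km = slope × Vmax.
Km = 0.162 × 39.8 = 6.45 μM.

6.45 μM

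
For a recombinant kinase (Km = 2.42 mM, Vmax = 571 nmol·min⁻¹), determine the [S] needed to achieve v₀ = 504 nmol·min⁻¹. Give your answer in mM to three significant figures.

The required fractional saturation is v/Vmax = 504/571 = 0.8827.
Then [S]/(Km+[S]) = 0.8827 ⇒ [S] = 2.42 × 0.8827/(1 − 0.8827) = 18.2 mM.

18.2 mM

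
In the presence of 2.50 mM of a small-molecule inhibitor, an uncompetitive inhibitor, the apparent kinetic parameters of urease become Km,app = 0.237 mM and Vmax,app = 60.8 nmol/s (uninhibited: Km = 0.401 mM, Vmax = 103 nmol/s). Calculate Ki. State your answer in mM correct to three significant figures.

3.60 mM

Uncompetitive: Vmax,app = Vmax/α (and Km,app = Km/α) with α = 1 + [I]/Ki.
α = Vmax/Vmax,app = 103/60.8 = 1.694.
Since α = 1 + [I]/Ki, [I]/Ki = 1.694 − 1 = 0.6941 and Ki = 2.50/0.6941 = 3.60 mM.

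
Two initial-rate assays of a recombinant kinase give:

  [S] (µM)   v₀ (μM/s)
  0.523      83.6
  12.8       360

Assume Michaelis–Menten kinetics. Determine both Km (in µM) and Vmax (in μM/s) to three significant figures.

Km = 2.10 µM; Vmax = 419 μM/s

From v = Vmax[S]/(Km+[S]), each point gives Vmax = v(Km+[S])/[S].
Equating: 83.6(Km+0.523)/0.523 = 360(Km+12.8)/12.8.
159.8·Km + 83.6 = 28.12·Km + 360, so (159.8 − 28.12)·Km = 360 − 83.6.
Km = 276.4/131.7 = 2.10 µM; then Vmax = 83.6(2.10+0.523)/0.523 = 419 μM/s.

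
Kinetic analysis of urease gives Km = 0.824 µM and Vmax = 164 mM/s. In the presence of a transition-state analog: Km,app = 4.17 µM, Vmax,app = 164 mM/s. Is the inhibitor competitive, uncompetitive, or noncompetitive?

competitive

Km increases (0.824 → 4.17 µM) while Vmax is unchanged — the hallmark of competitive inhibition.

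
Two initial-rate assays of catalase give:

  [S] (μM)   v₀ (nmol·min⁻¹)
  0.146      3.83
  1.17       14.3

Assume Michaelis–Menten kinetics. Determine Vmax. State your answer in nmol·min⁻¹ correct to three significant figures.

23.4 nmol·min⁻¹

From v = Vmax[S]/(Km+[S]), each point gives Vmax = v(Km+[S])/[S].
Equating: 3.83(Km+0.146)/0.146 = 14.3(Km+1.17)/1.17.
26.23·Km + 3.83 = 12.22·Km + 14.3, so (26.23 − 12.22)·Km = 14.3 − 3.83.
Km = 10.47/14.01 = 0.747 μM; then Vmax = 3.83(0.747+0.146)/0.146 = 23.4 nmol·min⁻¹.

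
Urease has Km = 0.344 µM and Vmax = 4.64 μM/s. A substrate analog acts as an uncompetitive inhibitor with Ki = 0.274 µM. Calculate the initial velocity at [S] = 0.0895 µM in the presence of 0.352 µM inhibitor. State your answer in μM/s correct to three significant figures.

0.757 μM/s

With α = 1 + [I]/Ki = 1 + 0.352/0.274 = 2.285, the uncompetitive rate law is v = (Vmax/α)·[S] / (Km/α + [S]).
v = (4.64/2.285)×0.0895 / (0.344/2.285 + 0.0895) = 0.1818/0.2401 = 0.757 μM/s.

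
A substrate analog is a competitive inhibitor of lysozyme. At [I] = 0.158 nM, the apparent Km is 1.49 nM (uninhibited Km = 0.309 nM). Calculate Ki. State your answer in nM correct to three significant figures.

0.0413 nM

Competitive: Km,app = α·Km with α = 1 + [I]/Ki.
α = Km,app/Km = 1.49/0.309 = 4.822.
Since α = 1 + [I]/Ki, [I]/Ki = 4.822 − 1 = 3.822 and Ki = 0.158/3.822 = 0.0413 nM.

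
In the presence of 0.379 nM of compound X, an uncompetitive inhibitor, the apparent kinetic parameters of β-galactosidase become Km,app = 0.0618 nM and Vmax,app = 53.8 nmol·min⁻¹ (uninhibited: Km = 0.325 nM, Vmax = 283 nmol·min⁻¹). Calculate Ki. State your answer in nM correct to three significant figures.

0.0890 nM

Uncompetitive: Vmax,app = Vmax/α (and Km,app = Km/α) with α = 1 + [I]/Ki.
α = Vmax/Vmax,app = 283/53.8 = 5.260.
Ki = [I]/(α − 1) = 0.379/4.260 = 0.0890 nM.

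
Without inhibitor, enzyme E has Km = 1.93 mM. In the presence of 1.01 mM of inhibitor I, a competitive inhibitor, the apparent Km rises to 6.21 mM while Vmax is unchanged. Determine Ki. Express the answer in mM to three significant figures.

0.455 mM

Competitive: Km,app = α·Km with α = 1 + [I]/Ki.
α = Km,app/Km = 6.21/1.93 = 3.218.
Since α = 1 + [I]/Ki, [I]/Ki = 3.218 − 1 = 2.218 and Ki = 1.01/2.218 = 0.455 mM.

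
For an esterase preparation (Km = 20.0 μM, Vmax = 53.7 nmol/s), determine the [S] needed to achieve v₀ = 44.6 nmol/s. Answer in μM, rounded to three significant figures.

The required fractional saturation is v/Vmax = 44.6/53.7 = 0.8305.
Then [S]/(Km+[S]) = 0.8305 ⇒ [S] = 20.0 × 0.8305/(1 − 0.8305) = 98.0 μM.

98.0 μM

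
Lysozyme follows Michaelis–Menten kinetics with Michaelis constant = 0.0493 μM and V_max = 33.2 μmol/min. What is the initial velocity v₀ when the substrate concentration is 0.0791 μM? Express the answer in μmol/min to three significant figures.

20.5 μmol/min

v = Vmax·[S]/(Km + [S]) = 33.2 × 0.0791 / (0.0493 + 0.0791)
  = 2.626 / 0.1284 = 20.5 μmol/min.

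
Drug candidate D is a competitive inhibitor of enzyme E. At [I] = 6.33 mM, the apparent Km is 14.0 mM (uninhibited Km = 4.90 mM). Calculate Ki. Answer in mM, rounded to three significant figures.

Competitive: Km,app = α·Km with α = 1 + [I]/Ki.
α = Km,app/Km = 14.0/4.90 = 2.857.
Ki = [I]/(α − 1) = 6.33/1.857 = 3.41 mM.

3.41 mM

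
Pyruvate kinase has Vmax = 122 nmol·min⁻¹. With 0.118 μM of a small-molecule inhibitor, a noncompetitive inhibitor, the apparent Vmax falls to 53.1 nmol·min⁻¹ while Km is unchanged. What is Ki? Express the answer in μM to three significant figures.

0.0909 μM

Noncompetitive: Vmax,app = Vmax/α with α = 1 + [I]/Ki.
α = Vmax/Vmax,app = 122/53.1 = 2.298.
Ki = [I]/(α − 1) = 0.118/1.298 = 0.0909 μM.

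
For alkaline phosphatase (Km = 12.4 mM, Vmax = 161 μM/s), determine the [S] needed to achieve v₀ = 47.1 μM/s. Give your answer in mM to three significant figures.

Rearranging v = Vmax[S]/(Km+[S]) gives [S] = Km·v/(Vmax − v).
[S] = 12.4 × 47.1 / (161 − 47.1) = 584.0/113.9 = 5.13 mM.

5.13 mM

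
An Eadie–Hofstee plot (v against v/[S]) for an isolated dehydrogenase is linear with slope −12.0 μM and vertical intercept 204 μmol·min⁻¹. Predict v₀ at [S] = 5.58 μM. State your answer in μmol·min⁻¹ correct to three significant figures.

In the Eadie–Hofstee form v = Vmax − Km·(v/[S]), the slope is −Km and the intercept is Vmax, so Km = 12.0 μM and Vmax = 204 μmol·min⁻¹.
v = 204 × 5.58/(12.0 + 5.58) = 64.8 μmol·min⁻¹.

64.8 μmol·min⁻¹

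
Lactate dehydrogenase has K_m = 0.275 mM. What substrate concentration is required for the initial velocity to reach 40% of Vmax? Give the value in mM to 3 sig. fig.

v/Vmax = [S]/(Km+[S]) = 0.4, so [S] = Km·0.4/(1 − 0.4) = 0.275 × 0.6667.
[S] = 0.183 mM.

0.183 mM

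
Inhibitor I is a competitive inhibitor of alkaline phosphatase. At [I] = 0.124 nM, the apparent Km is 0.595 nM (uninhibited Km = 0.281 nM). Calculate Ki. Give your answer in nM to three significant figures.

Competitive: Km,app = α·Km with α = 1 + [I]/Ki.
α = Km,app/Km = 0.595/0.281 = 2.117.
Ki = [I]/(α − 1) = 0.124/1.117 = 0.111 nM.

0.111 nM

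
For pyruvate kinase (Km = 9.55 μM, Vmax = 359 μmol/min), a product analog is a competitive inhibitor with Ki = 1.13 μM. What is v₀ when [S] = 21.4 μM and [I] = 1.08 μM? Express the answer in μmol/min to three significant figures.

α = 1 + [I]/Ki = 1 + 1.08/1.13 = 1.956.
For a competitive inhibitor, Vmax is unchanged and the apparent Km becomes α·Km: Km,app = 18.7 μM, Vmax,app = 359 μmol/min.
v = Vmax,app·[S]/(Km,app + [S]) = 359 × 21.4/(18.7 + 21.4) = 192 μmol/min.

192 μmol/min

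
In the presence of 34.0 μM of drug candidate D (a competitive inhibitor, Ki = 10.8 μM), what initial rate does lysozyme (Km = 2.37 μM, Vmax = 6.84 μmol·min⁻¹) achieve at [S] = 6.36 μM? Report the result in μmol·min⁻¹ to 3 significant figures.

α = 1 + [I]/Ki = 1 + 34.0/10.8 = 4.148.
For a competitive inhibitor, Vmax is unchanged and the apparent Km becomes α·Km: Km,app = 9.83 μM, Vmax,app = 6.84 μmol·min⁻¹.
v = Vmax,app·[S]/(Km,app + [S]) = 6.84 × 6.36/(9.83 + 6.36) = 2.69 μmol·min⁻¹.

2.69 μmol·min⁻¹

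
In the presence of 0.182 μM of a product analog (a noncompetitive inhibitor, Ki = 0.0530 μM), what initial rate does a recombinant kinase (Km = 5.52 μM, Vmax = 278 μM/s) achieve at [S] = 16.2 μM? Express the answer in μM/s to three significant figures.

46.8 μM/s

With α = 1 + [I]/Ki = 1 + 0.182/0.0530 = 4.434, the noncompetitive rate law is v = (Vmax/α)·[S] / (Km + [S]).
v = (278/4.434)×16.2 / (5.52 + 16.2) = 1016/21.72 = 46.8 μM/s.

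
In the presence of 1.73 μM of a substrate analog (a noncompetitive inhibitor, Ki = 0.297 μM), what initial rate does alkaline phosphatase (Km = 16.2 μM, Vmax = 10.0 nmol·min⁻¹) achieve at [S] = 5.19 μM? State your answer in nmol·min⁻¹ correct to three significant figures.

α = 1 + [I]/Ki = 1 + 1.73/0.297 = 6.825.
For a noncompetitive inhibitor, Vmax is reduced to Vmax/α while Km is unchanged: Km,app = 16.2 μM, Vmax,app = 1.47 nmol·min⁻¹.
v = Vmax,app·[S]/(Km,app + [S]) = 1.47 × 5.19/(16.2 + 5.19) = 0.356 nmol·min⁻¹.

0.356 nmol·min⁻¹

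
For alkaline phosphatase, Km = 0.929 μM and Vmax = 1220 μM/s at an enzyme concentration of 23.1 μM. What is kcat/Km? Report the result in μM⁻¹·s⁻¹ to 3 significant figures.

56.9 μM⁻¹·s⁻¹

kcat = Vmax/[E]total = 1220/23.1 = 52.8 s⁻¹.
kcat/Km = 52.8/0.929 = 56.9 μM⁻¹·s⁻¹.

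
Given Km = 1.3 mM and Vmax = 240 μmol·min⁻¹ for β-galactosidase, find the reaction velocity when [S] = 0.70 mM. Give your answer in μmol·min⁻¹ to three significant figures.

84.0 μmol·min⁻¹

[S]/(Km+[S]) = 0.70/2.000 = 0.3500, the fractional saturation.
v = 0.3500 × Vmax = 0.3500 × 240 = 84.0 μmol·min⁻¹.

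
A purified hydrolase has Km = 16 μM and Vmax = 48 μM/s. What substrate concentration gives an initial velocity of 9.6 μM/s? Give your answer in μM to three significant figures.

Rearranging v = Vmax[S]/(Km+[S]) gives [S] = Km·v/(Vmax − v).
[S] = 16 × 9.6 / (48 − 9.6) = 153.6/38.40 = 4.00 μM.

4.00 μM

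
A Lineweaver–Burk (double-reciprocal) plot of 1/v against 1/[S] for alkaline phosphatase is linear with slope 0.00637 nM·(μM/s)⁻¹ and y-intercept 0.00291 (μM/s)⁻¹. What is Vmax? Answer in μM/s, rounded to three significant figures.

The y-intercept of a Lineweaver–Burk plot equals 1/Vmax, so Vmax = 1/0.00291 = 344 μM/s.

344 μM/s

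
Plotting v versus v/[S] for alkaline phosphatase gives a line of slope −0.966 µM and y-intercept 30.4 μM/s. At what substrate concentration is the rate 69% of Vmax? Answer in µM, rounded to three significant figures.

The Eadie–Hofstee slope gives Km = 0.966 µM (slope = −Km).
v/Vmax = [S]/(Km+[S]) = 0.69 ⇒ [S] = Km·0.69/(1−0.69) = 0.966 × 2.226 = 2.15 µM.

2.15 µM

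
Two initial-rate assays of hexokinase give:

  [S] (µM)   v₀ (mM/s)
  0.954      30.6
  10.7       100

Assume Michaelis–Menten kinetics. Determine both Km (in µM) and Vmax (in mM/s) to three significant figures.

Km = 3.05 µM; Vmax = 129 mM/s

In reciprocal form, 1/v = (Km/Vmax)·(1/[S]) + 1/Vmax. The two points give (1/[S], 1/v) = (1.048, 0.03268) and (0.09346, 0.01000).
Slope = (0.03268 − 0.01000)/(1.048 − 0.09346) = 0.02375; intercept = 0.03268 − 0.02375×1.048 = 0.007780.
Vmax = 1/intercept = 129 mM/s; Km = slope × Vmax = 0.02375 × 129 = 3.05 µM.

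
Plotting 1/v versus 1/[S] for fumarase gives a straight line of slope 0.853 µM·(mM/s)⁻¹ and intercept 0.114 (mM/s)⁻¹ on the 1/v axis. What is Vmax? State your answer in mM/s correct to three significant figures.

The y-intercept of a Lineweaver–Burk plot equals 1/Vmax, so Vmax = 1/0.114 = 8.77 mM/s.

8.77 mM/s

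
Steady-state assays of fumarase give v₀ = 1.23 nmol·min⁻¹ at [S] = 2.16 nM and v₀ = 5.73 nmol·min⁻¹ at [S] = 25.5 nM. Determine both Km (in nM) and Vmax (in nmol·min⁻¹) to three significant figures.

From v = Vmax[S]/(Km+[S]), each point gives Vmax = v(Km+[S])/[S].
Equating: 1.23(Km+2.16)/2.16 = 5.73(Km+25.5)/25.5.
0.5694·Km + 1.23 = 0.2247·Km + 5.73, so (0.5694 − 0.2247)·Km = 5.73 − 1.23.
Km = 4.500/0.3447 = 13.1 nM; then Vmax = 1.23(13.1+2.16)/2.16 = 8.66 nmol·min⁻¹.

Km = 13.1 nM; Vmax = 8.66 nmol·min⁻¹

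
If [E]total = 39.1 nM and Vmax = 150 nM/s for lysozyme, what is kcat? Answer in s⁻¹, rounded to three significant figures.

kcat = Vmax/[E]total = 150 nM/s / 39.1 nM = 3.84 s⁻¹.

3.84 s⁻¹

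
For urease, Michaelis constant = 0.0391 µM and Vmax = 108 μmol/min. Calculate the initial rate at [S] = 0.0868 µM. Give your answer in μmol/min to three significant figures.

[S]/(Km+[S]) = 0.0868/0.1259 = 0.6894, the fractional saturation.
v = 0.6894 × Vmax = 0.6894 × 108 = 74.5 μmol/min.

74.5 μmol/min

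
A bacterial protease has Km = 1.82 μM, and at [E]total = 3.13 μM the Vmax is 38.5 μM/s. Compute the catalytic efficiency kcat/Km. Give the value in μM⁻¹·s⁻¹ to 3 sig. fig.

6.76 μM⁻¹·s⁻¹

kcat = Vmax/[E]total = 38.5/3.13 = 12.3 s⁻¹.
kcat/Km = 12.3/1.82 = 6.76 μM⁻¹·s⁻¹.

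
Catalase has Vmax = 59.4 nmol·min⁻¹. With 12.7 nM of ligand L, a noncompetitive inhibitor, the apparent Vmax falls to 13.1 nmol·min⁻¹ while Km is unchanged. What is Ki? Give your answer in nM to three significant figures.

3.59 nM

Noncompetitive: Vmax,app = Vmax/α with α = 1 + [I]/Ki.
α = Vmax/Vmax,app = 59.4/13.1 = 4.534.
Since α = 1 + [I]/Ki, [I]/Ki = 4.534 − 1 = 3.534 and Ki = 12.7/3.534 = 3.59 nM.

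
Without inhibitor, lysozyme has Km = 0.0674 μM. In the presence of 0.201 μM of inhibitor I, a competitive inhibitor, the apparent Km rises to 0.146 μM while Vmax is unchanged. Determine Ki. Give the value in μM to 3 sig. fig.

Competitive: Km,app = α·Km with α = 1 + [I]/Ki.
α = Km,app/Km = 0.146/0.0674 = 2.166.
Ki = [I]/(α − 1) = 0.201/1.166 = 0.172 μM.

0.172 μM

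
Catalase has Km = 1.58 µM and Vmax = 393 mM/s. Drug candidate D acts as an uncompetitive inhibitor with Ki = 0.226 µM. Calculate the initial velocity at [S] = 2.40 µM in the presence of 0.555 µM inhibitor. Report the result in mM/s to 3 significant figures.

α = 1 + [I]/Ki = 1 + 0.555/0.226 = 3.456.
For an uncompetitive inhibitor, both parameters are divided by α, giving Vmax/α and Km/α: Km,app = 0.457 µM, Vmax,app = 114 mM/s.
v = Vmax,app·[S]/(Km,app + [S]) = 114 × 2.40/(0.457 + 2.40) = 95.5 mM/s.

95.5 mM/s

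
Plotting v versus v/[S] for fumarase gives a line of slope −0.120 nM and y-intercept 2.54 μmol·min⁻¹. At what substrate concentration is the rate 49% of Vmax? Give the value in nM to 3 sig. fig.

The Eadie–Hofstee slope gives Km = 0.120 nM (slope = −Km).
v/Vmax = [S]/(Km+[S]) = 0.49 ⇒ [S] = Km·0.49/(1−0.49) = 0.120 × 0.9608 = 0.115 nM.

0.115 nM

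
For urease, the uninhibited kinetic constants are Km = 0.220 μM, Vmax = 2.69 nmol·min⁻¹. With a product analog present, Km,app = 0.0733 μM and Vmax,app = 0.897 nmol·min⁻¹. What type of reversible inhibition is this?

Both Km and Vmax decrease by the same factor (~3.00-fold) — characteristic of uncompetitive inhibition.

uncompetitive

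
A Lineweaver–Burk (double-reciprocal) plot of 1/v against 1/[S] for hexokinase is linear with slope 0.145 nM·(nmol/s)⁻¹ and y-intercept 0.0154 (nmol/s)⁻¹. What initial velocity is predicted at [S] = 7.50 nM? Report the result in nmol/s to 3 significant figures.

28.8 nmol/s

The y-intercept is 1/Vmax, so Vmax = 1/0.0154 = 64.9 nmol/s.
The slope is Km/Vmax, so Km = 0.145 × 64.9 = 9.42 nM.
Then v = 64.9 × 7.50/(9.42 + 7.50) = 28.8 nmol/s.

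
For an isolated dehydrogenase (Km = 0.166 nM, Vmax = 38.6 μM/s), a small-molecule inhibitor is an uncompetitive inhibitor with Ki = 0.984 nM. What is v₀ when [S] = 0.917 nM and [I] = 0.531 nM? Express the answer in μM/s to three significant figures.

22.4 μM/s

α = 1 + [I]/Ki = 1 + 0.531/0.984 = 1.540.
For an uncompetitive inhibitor, both parameters are divided by α, giving Vmax/α and Km/α: Km,app = 0.108 nM, Vmax,app = 25.1 μM/s.
v = Vmax,app·[S]/(Km,app + [S]) = 25.1 × 0.917/(0.108 + 0.917) = 22.4 μM/s.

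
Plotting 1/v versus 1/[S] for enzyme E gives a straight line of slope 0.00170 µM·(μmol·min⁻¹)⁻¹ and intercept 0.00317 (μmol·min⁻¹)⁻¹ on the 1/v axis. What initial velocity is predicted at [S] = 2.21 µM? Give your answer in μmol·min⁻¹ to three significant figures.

254 μmol·min⁻¹

The y-intercept is 1/Vmax, so Vmax = 1/0.00317 = 315 μmol·min⁻¹.
The slope is Km/Vmax, so Km = 0.00170 × 315 = 0.536 µM.
Then v = 315 × 2.21/(0.536 + 2.21) = 254 μmol·min⁻¹.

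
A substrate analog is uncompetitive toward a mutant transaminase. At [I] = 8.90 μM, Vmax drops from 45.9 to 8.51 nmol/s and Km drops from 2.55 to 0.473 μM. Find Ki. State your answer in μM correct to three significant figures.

Uncompetitive: Vmax,app = Vmax/α (and Km,app = Km/α) with α = 1 + [I]/Ki.
α = Vmax/Vmax,app = 45.9/8.51 = 5.394.
Since α = 1 + [I]/Ki, [I]/Ki = 5.394 − 1 = 4.394 and Ki = 8.90/4.394 = 2.03 μM.

2.03 μM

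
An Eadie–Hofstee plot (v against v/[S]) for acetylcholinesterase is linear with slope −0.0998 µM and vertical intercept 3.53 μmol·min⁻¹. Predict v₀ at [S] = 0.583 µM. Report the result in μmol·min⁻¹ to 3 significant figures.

In the Eadie–Hofstee form v = Vmax − Km·(v/[S]), the slope is −Km and the intercept is Vmax, so Km = 0.0998 µM and Vmax = 3.53 μmol·min⁻¹.
v = 3.53 × 0.583/(0.0998 + 0.583) = 3.01 μmol·min⁻¹.

3.01 μmol·min⁻¹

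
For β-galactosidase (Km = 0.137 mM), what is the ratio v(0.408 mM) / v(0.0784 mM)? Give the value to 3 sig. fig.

2.06

The fractional saturations are [S]/(Km+[S]) = 0.0784/0.2154 = 0.3640 and 0.408/0.5450 = 0.7486.
v₂/v₁ is just their ratio: 0.7486/0.3640 = 2.06.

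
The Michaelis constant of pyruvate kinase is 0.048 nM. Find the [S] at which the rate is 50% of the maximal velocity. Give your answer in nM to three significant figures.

0.0480 nM

v/Vmax = [S]/(Km+[S]) = 0.5, so [S] = Km·0.5/(1 − 0.5) = 0.048 × 1.000.
[S] = 0.0480 nM.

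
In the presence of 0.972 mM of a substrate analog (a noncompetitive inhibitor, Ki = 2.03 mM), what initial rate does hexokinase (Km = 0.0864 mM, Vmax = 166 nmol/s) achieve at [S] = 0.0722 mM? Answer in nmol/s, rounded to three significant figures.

With α = 1 + [I]/Ki = 1 + 0.972/2.03 = 1.479, the noncompetitive rate law is v = (Vmax/α)·[S] / (Km + [S]).
v = (166/1.479)×0.0722 / (0.0864 + 0.0722) = 8.105/0.1586 = 51.1 nmol/s.

51.1 nmol/s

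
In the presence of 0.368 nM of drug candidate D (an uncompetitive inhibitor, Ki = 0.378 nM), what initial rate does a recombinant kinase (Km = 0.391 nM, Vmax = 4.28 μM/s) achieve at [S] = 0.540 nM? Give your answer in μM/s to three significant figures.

With α = 1 + [I]/Ki = 1 + 0.368/0.378 = 1.974, the uncompetitive rate law is v = (Vmax/α)·[S] / (Km/α + [S]).
v = (4.28/1.974)×0.540 / (0.391/1.974 + 0.540) = 1.171/0.7381 = 1.59 μM/s.

1.59 μM/s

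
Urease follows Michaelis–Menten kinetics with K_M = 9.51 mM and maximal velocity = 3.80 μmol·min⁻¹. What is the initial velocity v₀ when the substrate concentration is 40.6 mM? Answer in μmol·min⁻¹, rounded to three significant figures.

3.08 μmol·min⁻¹

[S]/(Km+[S]) = 40.6/50.11 = 0.8102, the fractional saturation.
v = 0.8102 × Vmax = 0.8102 × 3.80 = 3.08 μmol·min⁻¹.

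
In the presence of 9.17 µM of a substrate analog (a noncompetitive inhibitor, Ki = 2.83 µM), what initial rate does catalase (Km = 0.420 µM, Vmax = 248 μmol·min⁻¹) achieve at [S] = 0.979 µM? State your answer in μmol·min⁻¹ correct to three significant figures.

With α = 1 + [I]/Ki = 1 + 9.17/2.83 = 4.240, the noncompetitive rate law is v = (Vmax/α)·[S] / (Km + [S]).
v = (248/4.240)×0.979 / (0.420 + 0.979) = 57.26/1.399 = 40.9 μmol·min⁻¹.

40.9 μmol·min⁻¹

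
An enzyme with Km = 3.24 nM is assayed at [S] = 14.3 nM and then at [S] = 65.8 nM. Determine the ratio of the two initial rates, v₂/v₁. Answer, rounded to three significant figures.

Since Vmax cancels, v₂/v₁ = [S]₂(Km+[S]₁) / [S]₁(Km+[S]₂).
= 65.8×(3.24+14.3) / (14.3×(3.24+65.8)) = 1154/987.3 = 1.17.

1.17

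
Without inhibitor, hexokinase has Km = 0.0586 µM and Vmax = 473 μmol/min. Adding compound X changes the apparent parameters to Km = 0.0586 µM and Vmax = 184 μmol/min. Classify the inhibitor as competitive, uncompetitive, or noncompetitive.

Vmax decreases (473 → 184 μmol/min) while Km is unchanged — pure noncompetitive inhibition.

noncompetitive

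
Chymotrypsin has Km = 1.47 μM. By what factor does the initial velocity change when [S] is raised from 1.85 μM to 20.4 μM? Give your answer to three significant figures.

1.67

The fractional saturations are [S]/(Km+[S]) = 1.85/3.320 = 0.5572 and 20.4/21.87 = 0.9328.
v₂/v₁ is just their ratio: 0.9328/0.5572 = 1.67.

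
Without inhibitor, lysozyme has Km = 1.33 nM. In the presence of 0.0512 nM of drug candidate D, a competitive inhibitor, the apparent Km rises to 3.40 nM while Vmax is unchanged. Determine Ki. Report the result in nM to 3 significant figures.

Competitive: Km,app = α·Km with α = 1 + [I]/Ki.
α = Km,app/Km = 3.40/1.33 = 2.556.
Since α = 1 + [I]/Ki, [I]/Ki = 2.556 − 1 = 1.556 and Ki = 0.0512/1.556 = 0.0329 nM.

0.0329 nM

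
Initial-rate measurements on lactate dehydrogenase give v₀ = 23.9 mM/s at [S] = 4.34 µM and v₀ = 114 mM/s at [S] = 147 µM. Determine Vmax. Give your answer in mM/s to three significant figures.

129 mM/s

From v = Vmax[S]/(Km+[S]), each point gives Vmax = v(Km+[S])/[S].
Equating: 23.9(Km+4.34)/4.34 = 114(Km+147)/147.
5.507·Km + 23.9 = 0.7755·Km + 114, so (5.507 − 0.7755)·Km = 114 − 23.9.
Km = 90.10/4.731 = 19.0 µM; then Vmax = 23.9(19.0+4.34)/4.34 = 129 mM/s.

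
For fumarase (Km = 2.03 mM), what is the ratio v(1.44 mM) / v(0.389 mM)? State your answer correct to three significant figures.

The fractional saturations are [S]/(Km+[S]) = 0.389/2.419 = 0.1608 and 1.44/3.470 = 0.4150.
v₂/v₁ is just their ratio: 0.4150/0.1608 = 2.58.

2.58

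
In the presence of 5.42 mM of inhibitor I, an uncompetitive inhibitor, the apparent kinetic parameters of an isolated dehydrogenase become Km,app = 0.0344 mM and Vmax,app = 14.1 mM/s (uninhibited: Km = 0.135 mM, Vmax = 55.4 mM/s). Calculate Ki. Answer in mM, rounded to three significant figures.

Uncompetitive: Vmax,app = Vmax/α (and Km,app = Km/α) with α = 1 + [I]/Ki.
α = Vmax/Vmax,app = 55.4/14.1 = 3.929.
Since α = 1 + [I]/Ki, [I]/Ki = 3.929 − 1 = 2.929 and Ki = 5.42/2.929 = 1.85 mM.

1.85 mM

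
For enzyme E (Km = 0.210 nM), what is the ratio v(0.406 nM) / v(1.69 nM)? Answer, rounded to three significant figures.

The fractional saturations are [S]/(Km+[S]) = 1.69/1.900 = 0.8895 and 0.406/0.6160 = 0.6591.
v₂/v₁ is just their ratio: 0.6591/0.8895 = 0.741.

0.741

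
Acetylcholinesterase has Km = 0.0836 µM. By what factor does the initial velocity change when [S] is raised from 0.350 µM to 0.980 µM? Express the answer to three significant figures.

1.14

Since Vmax cancels, v₂/v₁ = [S]₂(Km+[S]₁) / [S]₁(Km+[S]₂).
= 0.980×(0.0836+0.350) / (0.350×(0.0836+0.980)) = 0.4249/0.3723 = 1.14.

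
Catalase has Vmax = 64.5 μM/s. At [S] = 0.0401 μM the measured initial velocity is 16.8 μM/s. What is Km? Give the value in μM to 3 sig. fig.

0.114 μM

v/Vmax = 16.8/64.5 = 0.2605 = [S]/(Km+[S]).
So Km + [S] = [S]/0.2605 = 0.1540 μM, giving Km = 0.1540 − 0.0401 = 0.114 μM.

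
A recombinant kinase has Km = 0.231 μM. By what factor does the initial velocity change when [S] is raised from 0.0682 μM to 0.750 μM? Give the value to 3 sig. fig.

Since Vmax cancels, v₂/v₁ = [S]₂(Km+[S]₁) / [S]₁(Km+[S]₂).
= 0.750×(0.231+0.0682) / (0.0682×(0.231+0.750)) = 0.2244/0.06690 = 3.35.

3.35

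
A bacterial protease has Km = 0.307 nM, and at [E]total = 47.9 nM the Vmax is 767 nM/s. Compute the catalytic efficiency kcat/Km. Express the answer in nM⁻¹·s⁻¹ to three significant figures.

52.2 nM⁻¹·s⁻¹

kcat = Vmax/[E]total = 767/47.9 = 16.0 s⁻¹.
kcat/Km = 16.0/0.307 = 52.2 nM⁻¹·s⁻¹.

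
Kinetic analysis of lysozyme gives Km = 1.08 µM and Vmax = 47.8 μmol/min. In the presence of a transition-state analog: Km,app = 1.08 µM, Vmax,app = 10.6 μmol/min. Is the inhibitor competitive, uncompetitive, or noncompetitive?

Vmax decreases (47.8 → 10.6 μmol/min) while Km is unchanged — pure noncompetitive inhibition.

noncompetitive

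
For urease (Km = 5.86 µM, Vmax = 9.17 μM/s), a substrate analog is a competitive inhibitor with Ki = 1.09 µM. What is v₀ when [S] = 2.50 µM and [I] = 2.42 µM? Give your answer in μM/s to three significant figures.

1.07 μM/s

α = 1 + [I]/Ki = 1 + 2.42/1.09 = 3.220.
For a competitive inhibitor, Vmax is unchanged and the apparent Km becomes α·Km: Km,app = 18.9 µM, Vmax,app = 9.17 μM/s.
v = Vmax,app·[S]/(Km,app + [S]) = 9.17 × 2.50/(18.9 + 2.50) = 1.07 μM/s.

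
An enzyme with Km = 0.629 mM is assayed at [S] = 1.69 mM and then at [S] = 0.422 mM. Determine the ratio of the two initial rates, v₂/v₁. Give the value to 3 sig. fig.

0.551

Since Vmax cancels, v₂/v₁ = [S]₂(Km+[S]₁) / [S]₁(Km+[S]₂).
= 0.422×(0.629+1.69) / (1.69×(0.629+0.422)) = 0.9786/1.776 = 0.551.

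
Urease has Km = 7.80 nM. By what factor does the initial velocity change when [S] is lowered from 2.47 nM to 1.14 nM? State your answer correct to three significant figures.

0.530

The fractional saturations are [S]/(Km+[S]) = 2.47/10.27 = 0.2405 and 1.14/8.940 = 0.1275.
v₂/v₁ is just their ratio: 0.1275/0.2405 = 0.530.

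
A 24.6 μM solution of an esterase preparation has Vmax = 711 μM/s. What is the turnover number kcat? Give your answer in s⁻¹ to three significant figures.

28.9 s⁻¹

kcat = Vmax/[E]total = 711 μM/s / 24.6 μM = 28.9 s⁻¹.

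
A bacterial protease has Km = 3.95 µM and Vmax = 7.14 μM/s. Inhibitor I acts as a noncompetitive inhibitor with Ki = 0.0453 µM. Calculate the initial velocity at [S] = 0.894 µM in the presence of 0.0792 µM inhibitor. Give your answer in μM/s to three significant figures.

With α = 1 + [I]/Ki = 1 + 0.0792/0.0453 = 2.748, the noncompetitive rate law is v = (Vmax/α)·[S] / (Km + [S]).
v = (7.14/2.748)×0.894 / (3.95 + 0.894) = 2.323/4.844 = 0.479 μM/s.

0.479 μM/s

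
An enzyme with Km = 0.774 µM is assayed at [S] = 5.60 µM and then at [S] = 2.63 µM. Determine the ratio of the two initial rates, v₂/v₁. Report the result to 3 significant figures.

0.879

Since Vmax cancels, v₂/v₁ = [S]₂(Km+[S]₁) / [S]₁(Km+[S]₂).
= 2.63×(0.774+5.60) / (5.60×(0.774+2.63)) = 16.76/19.06 = 0.879.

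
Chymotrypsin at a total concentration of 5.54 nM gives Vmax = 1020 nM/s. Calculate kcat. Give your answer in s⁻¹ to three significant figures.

kcat = Vmax/[E]total = 1020 nM/s / 5.54 nM = 184 s⁻¹.

184 s⁻¹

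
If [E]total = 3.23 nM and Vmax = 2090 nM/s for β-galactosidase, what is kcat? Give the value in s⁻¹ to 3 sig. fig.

647 s⁻¹

kcat = Vmax/[E]total = 2090 nM/s / 3.23 nM = 647 s⁻¹.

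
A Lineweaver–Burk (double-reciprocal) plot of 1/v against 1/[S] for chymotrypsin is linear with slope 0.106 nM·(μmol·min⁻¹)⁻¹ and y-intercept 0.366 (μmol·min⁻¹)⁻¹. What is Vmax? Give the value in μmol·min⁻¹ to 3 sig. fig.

2.73 μmol·min⁻¹

The y-intercept of a Lineweaver–Burk plot equals 1/Vmax, so Vmax = 1/0.366 = 2.73 μmol·min⁻¹.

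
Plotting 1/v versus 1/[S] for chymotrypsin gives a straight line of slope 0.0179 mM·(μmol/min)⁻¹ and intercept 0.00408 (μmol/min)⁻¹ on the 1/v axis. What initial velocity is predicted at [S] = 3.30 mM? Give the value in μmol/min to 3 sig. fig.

The y-intercept is 1/Vmax, so Vmax = 1/0.00408 = 245 μmol/min.
The slope is Km/Vmax, so Km = 0.0179 × 245 = 4.39 mM.
Then v = 245 × 3.30/(4.39 + 3.30) = 105 μmol/min.

105 μmol/min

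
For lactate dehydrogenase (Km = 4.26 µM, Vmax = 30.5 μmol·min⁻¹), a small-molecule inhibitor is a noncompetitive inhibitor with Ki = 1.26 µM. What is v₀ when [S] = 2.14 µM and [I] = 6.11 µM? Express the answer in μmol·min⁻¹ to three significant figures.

1.74 μmol·min⁻¹

α = 1 + [I]/Ki = 1 + 6.11/1.26 = 5.849.
For a noncompetitive inhibitor, Vmax is reduced to Vmax/α while Km is unchanged: Km,app = 4.26 µM, Vmax,app = 5.21 μmol·min⁻¹.
v = Vmax,app·[S]/(Km,app + [S]) = 5.21 × 2.14/(4.26 + 2.14) = 1.74 μmol·min⁻¹.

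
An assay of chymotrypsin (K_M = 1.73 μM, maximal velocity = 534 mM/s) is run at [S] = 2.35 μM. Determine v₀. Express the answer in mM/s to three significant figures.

308 mM/s

[S]/(Km+[S]) = 2.35/4.080 = 0.5760, the fractional saturation.
v = 0.5760 × Vmax = 0.5760 × 534 = 308 mM/s.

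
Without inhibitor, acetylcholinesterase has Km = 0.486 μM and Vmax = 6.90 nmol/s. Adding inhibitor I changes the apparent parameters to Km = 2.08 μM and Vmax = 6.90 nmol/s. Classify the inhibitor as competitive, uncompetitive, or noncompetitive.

competitive

Km increases (0.486 → 2.08 μM) while Vmax is unchanged — the hallmark of competitive inhibition.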